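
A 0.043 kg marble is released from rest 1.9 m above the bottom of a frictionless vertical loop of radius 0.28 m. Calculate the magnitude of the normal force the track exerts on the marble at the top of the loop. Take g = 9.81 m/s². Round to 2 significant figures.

Energy from release to top (height 2r): mgh = ½mv_top² + mg(2r)
v_top² = 2g(h − 2r) = 2(9.81)(1.9 − 0.5600) = 26.291 m²/s²
At the top, both N and weight point toward the centre: N + mg = mv_top²/r
N = m(v_top²/r − g) = 0.043(26.291/0.28 − 9.81) = 3.616 N

N = 3.6 N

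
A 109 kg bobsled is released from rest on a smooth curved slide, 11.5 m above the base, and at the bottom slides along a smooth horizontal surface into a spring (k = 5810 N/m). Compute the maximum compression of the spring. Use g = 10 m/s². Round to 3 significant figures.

x = 2.08 m

Energy conservation (no friction) from release to max compression: mgh = ½kx²
x = √(2mgh/k) = √(2 × 109 × 10 × 11.5 / 5810) = 2.077 m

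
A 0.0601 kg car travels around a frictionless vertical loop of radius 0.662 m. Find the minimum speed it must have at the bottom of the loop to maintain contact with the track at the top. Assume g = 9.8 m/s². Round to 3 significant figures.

At the top: mg = mv_top²/r ⇒ v_top² = gr = 6.488 m²/s²
Energy from bottom to top (height 2r): ½mv_bot² = ½mv_top² + mg(2r)
v_bot² = gr + 4gr = 5gr = 32.44
v_bot = √(5gr) = 5.695 m/s

v = 5.70 m/s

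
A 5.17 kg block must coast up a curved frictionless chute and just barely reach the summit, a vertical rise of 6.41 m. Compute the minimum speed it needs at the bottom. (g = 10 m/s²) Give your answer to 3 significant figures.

At the top it is momentarily at rest, so all KE converts to PE: ½mv² = mgh
v = √(2gh) = √(2 × 10 × 6.41) = 11.32 m/s

v = 11.3 m/s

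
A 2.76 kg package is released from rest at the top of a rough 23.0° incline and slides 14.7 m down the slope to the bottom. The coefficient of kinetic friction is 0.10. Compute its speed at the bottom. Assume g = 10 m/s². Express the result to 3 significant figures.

v = 9.37 m/s

Work–energy: mg(L sinθ) − μ_k(mg cosθ)L = ½mv²
mgh = mgL sinθ = (2.76)(10)(14.7)sin23.0° = 158.53 J
W_f = μ_k mg cosθ · L = (0.10)(2.76)(10)cos23.0°·14.7 = 37.35 J
½mv² = 158.53 − 37.35 = 121.18 J
v = √(2 × 121.18/2.76) = 9.371 m/s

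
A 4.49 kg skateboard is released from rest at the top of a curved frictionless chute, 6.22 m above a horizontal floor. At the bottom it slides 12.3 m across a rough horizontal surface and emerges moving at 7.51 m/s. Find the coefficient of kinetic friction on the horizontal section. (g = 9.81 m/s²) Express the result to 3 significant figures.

Applying the work–energy principle:
mgh = ½mv² + μ_k m g d
mgh = 273.97 J; ½mv² = 126.62 J
W_f = 273.97 − 126.62 = 147.4 J
μ_k = W_f/(mg·d) = 147.4/(44.05 × 12.3) = 0.2720

μ_k = 0.272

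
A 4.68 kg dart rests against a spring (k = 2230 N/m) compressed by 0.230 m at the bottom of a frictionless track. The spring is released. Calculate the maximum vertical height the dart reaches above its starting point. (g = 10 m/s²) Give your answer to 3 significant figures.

All spring PE becomes gravitational PE at the highest point: ½kx² = mgh
h = kx²/(2mg) = (2230)(0.230)²/(2 × 4.68 × 10) = 1.260 m

h = 1.26 m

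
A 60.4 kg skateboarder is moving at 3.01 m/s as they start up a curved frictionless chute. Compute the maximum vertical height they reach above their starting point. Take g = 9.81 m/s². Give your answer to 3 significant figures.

By energy conservation, ½mv² = mgh
h = v²/(2g) = 3.01²/(2 × 9.81) = 0.4618 m

h = 0.462 m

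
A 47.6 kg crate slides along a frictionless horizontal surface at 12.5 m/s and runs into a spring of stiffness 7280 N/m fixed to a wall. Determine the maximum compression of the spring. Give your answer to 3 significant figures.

x = 1.01 m

At max compression the crate is momentarily at rest: ½mv² = ½kx²
x = v√(m/k) = 12.5 × √(47.6/7280) = 1.011 m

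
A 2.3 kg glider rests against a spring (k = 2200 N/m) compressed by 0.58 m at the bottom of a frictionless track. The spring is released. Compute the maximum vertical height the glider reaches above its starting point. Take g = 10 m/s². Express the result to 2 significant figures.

h = 16 m

All spring PE becomes gravitational PE at the highest point: ½kx² = mgh
h = kx²/(2mg) = (2200)(0.58)²/(2 × 2.3 × 10) = 16.09 m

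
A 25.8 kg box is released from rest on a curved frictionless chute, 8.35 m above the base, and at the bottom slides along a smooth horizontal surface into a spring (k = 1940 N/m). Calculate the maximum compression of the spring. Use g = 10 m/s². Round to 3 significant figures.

At max compression the box is momentarily at rest: mgh = ½kx²
x = √(2mgh/k) = √(2 × 25.8 × 10 × 8.35 / 1940) = 1.490 m

x = 1.49 m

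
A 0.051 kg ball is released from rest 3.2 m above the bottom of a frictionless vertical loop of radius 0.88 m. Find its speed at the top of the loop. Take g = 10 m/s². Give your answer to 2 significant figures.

v = 5.4 m/s

Energy conservation: mgh = ½mv_top² + mg(2r)
v_top² = 2g(h − 2r) = 2(10)(3.2 − 1.760) = 28.80
v_top = 5.367 m/s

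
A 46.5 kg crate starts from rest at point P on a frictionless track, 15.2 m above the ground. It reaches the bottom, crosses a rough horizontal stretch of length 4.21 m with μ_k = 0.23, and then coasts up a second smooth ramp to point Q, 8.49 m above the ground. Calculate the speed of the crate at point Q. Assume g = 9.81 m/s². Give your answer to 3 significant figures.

v = 10.6 m/s

Energy at P: mgh₁ = (46.5)(9.81)(15.2) = 6933.7 J
Friction loss: W_f = μ_k mg d = 441.7 J
At Q: ½mv² + mgh₂ = mgh₁ − W_f
½mv² = 6933.7 − 441.7 − 3872.8 = 2619.2 J
v = √(2 × 2619.2/46.5) = 10.61 m/s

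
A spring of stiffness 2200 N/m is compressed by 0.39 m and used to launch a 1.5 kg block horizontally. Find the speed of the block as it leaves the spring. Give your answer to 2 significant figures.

v = 15 m/s

Conservation of energy: ½kx² = ½mv²
v = x√(k/m) = 0.39 × √(2200/1.5) = 14.94 m/s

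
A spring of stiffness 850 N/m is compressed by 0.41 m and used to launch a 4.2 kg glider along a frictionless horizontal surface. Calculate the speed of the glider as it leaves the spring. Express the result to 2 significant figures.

The glider leaves the spring when the spring is at natural length, so ½kx² = ½mv²
v = x√(k/m) = 0.41 × √(850/4.2) = 5.833 m/s

v = 5.8 m/s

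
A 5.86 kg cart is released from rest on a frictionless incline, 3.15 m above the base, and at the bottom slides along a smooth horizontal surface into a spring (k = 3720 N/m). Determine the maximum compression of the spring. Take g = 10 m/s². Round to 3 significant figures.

Gravitational PE at the top equals spring PE at max compression: mgh = ½kx²
x = √(2mgh/k) = √(2 × 5.86 × 10 × 3.15 / 3720) = 0.3150 m

x = 0.315 m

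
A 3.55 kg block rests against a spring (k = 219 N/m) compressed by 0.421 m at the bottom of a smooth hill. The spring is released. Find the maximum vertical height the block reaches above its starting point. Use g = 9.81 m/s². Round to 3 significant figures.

h = 0.557 m

Energy conservation from release to the highest point: ½kx² = mgh
h = kx²/(2mg) = (219)(0.421)²/(2 × 3.55 × 9.81) = 0.5573 m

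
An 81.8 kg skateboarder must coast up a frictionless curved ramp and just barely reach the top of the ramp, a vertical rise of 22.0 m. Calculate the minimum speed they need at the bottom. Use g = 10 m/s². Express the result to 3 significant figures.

v = 21.0 m/s

At the top they are momentarily at rest, so all KE converts to PE: ½mv² = mgh
v = √(2gh) = √(2 × 10 × 22.0) = 20.98 m/s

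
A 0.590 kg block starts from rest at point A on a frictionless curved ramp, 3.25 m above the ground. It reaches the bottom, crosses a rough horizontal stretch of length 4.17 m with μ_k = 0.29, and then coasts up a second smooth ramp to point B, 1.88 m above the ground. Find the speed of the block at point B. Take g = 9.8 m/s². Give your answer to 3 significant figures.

Energy at A: mgh₁ = (0.590)(9.8)(3.25) = 18.791 J
Friction loss: W_f = μ_k mg d = 6.992 J
At B: ½mv² + mgh₂ = mgh₁ − W_f
½mv² = 18.791 − 6.992 − 10.870 = 0.92917 J
v = √(2 × 0.92917/0.590) = 1.775 m/s

v = 1.77 m/s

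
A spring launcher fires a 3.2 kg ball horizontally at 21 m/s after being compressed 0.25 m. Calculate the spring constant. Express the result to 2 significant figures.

k = 23000 N/m

Spring PE at full compression equals KE at release: ½kx² = ½mv²
k = mv²/x² = (3.2)(21)²/(0.25)² = 22579 N/m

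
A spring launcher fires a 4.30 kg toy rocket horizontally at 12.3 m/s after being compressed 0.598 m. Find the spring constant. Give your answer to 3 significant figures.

k = 1820 N/m

Spring PE at full compression equals KE at release: ½kx² = ½mv²
k = mv²/x² = (4.30)(12.3)²/(0.598)² = 1819 N/m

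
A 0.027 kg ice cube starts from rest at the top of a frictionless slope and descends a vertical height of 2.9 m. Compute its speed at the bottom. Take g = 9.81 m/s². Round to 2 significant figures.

v = 7.5 m/s

Equating total energy at the two states: mgh = ½mv²
v = √(2gh) = √(2 × 9.81 × 2.9) = √56.898 = 7.543 m/s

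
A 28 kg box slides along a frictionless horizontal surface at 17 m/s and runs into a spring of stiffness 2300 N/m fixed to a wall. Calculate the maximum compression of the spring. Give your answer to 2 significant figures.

All KE is stored as spring PE at maximum compression: ½mv² = ½kx²
x = v√(m/k) = 17 × √(28/2300) = 1.876 m

x = 1.9 m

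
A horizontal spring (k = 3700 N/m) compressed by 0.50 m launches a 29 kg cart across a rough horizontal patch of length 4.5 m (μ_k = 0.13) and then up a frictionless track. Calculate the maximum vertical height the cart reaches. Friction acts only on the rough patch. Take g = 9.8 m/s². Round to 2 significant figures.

Spring energy: E₀ = ½kx² = ½(3700)(0.50)² = 462.50 J
Friction: W_f = μ_k mg d = (0.13)(29)(9.8)(4.5) = 166.3 J
Energy at base of ramp: E = 462.50 − 166.3 = 296.24 J
At max height all remaining energy is PE: mgh = E ⇒ h = E/(mg) = 296.24/(29 × 9.8) = 1.042 m

h = 1.0 m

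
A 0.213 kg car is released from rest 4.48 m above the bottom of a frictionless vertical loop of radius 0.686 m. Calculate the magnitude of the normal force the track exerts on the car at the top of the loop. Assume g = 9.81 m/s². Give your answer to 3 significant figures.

Energy from release to top (height 2r): mgh = ½mv_top² + mg(2r)
v_top² = 2g(h − 2r) = 2(9.81)(4.48 − 1.372) = 60.979 m²/s²
At the top, both N and weight point toward the centre: N + mg = mv_top²/r
N = m(v_top²/r − g) = 0.213(60.979/0.686 − 9.81) = 16.84 N

N = 16.8 N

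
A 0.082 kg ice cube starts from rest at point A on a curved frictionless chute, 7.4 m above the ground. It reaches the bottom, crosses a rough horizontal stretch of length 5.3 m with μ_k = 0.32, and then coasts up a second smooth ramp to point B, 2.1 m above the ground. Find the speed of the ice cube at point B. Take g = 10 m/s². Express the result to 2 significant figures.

v = 8.5 m/s

Energy at A: mgh₁ = (0.082)(10)(7.4) = 6.0680 J
Friction loss: W_f = μ_k mg d = 1.391 J
At B: ½mv² + mgh₂ = mgh₁ − W_f
½mv² = 6.0680 − 1.391 − 1.7220 = 2.9553 J
v = √(2 × 2.9553/0.082) = 8.490 m/s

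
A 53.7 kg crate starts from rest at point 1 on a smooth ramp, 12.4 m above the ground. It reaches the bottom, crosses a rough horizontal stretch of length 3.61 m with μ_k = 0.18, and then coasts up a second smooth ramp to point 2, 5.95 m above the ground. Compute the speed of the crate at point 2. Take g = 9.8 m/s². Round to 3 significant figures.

v = 10.7 m/s

Energy at 1: mgh₁ = (53.7)(9.8)(12.4) = 6525.6 J
Friction loss: W_f = μ_k mg d = 342.0 J
At 2: ½mv² + mgh₂ = mgh₁ − W_f
½mv² = 6525.6 − 342.0 − 3131.2 = 3052.4 J
v = √(2 × 3052.4/53.7) = 10.66 m/s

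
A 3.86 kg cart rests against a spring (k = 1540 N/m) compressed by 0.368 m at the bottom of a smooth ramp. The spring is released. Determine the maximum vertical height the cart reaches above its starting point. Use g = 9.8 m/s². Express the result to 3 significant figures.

At maximum height the cart is at rest, so ½kx² = mgh
h = kx²/(2mg) = (1540)(0.368)²/(2 × 3.86 × 9.8) = 2.757 m

h = 2.76 m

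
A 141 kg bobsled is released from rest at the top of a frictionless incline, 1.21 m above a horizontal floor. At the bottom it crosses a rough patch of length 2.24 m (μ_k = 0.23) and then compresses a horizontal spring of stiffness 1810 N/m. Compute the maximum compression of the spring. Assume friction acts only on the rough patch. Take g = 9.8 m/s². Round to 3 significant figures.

x = 1.03 m

Initial energy: E₁ = mgh = (141)(9.8)(1.21) = 1672.0 J
Friction removes W_f = μ_k mg d = (0.23)(141)(9.8)(2.24) = 711.9 J
Energy reaching the spring: E = 1672.0 − 711.9 = 960.07 J
At max compression ½kx² = E ⇒ x = √(2E/k) = √(2 × 960.07/1810) = 1.030 m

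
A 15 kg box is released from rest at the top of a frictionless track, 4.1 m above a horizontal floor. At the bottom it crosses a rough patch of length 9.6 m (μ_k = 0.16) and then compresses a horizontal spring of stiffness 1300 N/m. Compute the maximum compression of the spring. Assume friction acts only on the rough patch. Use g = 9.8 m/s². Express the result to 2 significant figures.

x = 0.76 m

Initial energy: E₁ = mgh = (15)(9.8)(4.1) = 602.70 J
Friction removes W_f = μ_k mg d = (0.16)(15)(9.8)(9.6) = 225.8 J
Energy reaching the spring: E = 602.70 − 225.8 = 376.91 J
At max compression ½kx² = E ⇒ x = √(2E/k) = √(2 × 376.91/1300) = 0.7615 m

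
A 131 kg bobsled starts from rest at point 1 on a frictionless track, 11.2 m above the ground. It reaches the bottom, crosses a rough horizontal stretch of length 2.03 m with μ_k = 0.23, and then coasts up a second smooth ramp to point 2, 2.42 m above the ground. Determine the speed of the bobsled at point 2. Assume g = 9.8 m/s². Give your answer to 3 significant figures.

v = 12.8 m/s

Energy at 1: mgh₁ = (131)(9.8)(11.2) = 14379 J
Friction loss: W_f = μ_k mg d = 599.4 J
At 2: ½mv² + mgh₂ = mgh₁ − W_f
½mv² = 14379 − 599.4 − 3106.8 = 10672 J
v = √(2 × 10672/131) = 12.76 m/s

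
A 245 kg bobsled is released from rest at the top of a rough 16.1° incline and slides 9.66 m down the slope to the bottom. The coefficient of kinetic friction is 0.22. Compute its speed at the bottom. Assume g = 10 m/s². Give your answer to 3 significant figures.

v = 3.57 m/s

Work–energy: mg(L sinθ) − μ_k(mg cosθ)L = ½mv²
mgh = mgL sinθ = (245)(10)(9.66)sin16.1° = 6563.2 J
W_f = μ_k mg cosθ · L = (0.22)(245)(10)cos16.1°·9.66 = 5003 J
½mv² = 6563.2 − 5003 = 1560.7 J
v = √(2 × 1560.7/245) = 3.569 m/s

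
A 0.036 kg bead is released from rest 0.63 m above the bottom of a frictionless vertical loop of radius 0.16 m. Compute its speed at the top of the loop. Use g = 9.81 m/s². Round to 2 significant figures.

v = 2.5 m/s

Energy conservation: mgh = ½mv_top² + mg(2r)
v_top² = 2g(h − 2r) = 2(9.81)(0.63 − 0.3200) = 6.082
v_top = 2.466 m/s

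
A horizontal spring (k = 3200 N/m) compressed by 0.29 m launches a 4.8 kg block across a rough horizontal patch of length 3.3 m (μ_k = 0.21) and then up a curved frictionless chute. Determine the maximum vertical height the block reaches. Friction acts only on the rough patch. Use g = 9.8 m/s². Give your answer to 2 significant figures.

h = 2.2 m

Spring energy: E₀ = ½kx² = ½(3200)(0.29)² = 134.56 J
Friction: W_f = μ_k mg d = (0.21)(4.8)(9.8)(3.3) = 32.60 J
Energy at base of ramp: E = 134.56 − 32.60 = 101.96 J
At max height all remaining energy is PE: mgh = E ⇒ h = E/(mg) = 101.96/(4.8 × 9.8) = 2.168 m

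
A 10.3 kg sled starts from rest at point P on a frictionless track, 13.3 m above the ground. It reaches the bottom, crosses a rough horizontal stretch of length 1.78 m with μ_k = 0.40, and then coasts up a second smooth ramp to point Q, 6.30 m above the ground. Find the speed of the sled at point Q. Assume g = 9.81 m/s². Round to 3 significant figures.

Energy at P: mgh₁ = (10.3)(9.81)(13.3) = 1343.9 J
Friction loss: W_f = μ_k mg d = 71.94 J
At Q: ½mv² + mgh₂ = mgh₁ − W_f
½mv² = 1343.9 − 71.94 − 636.57 = 635.36 J
v = √(2 × 635.36/10.3) = 11.11 m/s

v = 11.1 m/s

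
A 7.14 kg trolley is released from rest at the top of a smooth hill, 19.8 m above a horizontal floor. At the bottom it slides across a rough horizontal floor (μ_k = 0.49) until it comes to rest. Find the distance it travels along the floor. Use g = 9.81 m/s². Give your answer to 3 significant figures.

Energy at the top = energy at the end + work done against friction:
At rest all PE has been dissipated by friction: mgh = μ_k m g d
d = h/μ_k = 19.8/0.49 = 40.41 m

d = 40.4 m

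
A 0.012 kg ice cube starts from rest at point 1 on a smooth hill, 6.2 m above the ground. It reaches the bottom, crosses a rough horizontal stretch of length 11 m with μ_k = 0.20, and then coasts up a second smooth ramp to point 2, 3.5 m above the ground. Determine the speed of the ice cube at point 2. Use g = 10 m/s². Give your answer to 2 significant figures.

v = 3.2 m/s

Energy at 1: mgh₁ = (0.012)(10)(6.2) = 0.74400 J
Friction loss: W_f = μ_k mg d = 0.2640 J
At 2: ½mv² + mgh₂ = mgh₁ − W_f
½mv² = 0.74400 − 0.2640 − 0.42000 = 0.060000 J
v = √(2 × 0.060000/0.012) = 3.162 m/s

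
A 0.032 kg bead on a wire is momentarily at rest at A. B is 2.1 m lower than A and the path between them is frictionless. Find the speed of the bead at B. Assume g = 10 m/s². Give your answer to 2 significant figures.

Energy conservation between the two points: mgh = ½mv²
v = √(2gh) = √(2 × 10 × 2.1) = √42.000 = 6.481 m/s

v = 6.5 m/s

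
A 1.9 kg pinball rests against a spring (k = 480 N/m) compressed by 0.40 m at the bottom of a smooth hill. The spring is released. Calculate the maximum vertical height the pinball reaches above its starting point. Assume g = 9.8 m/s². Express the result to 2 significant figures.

h = 2.1 m

All spring PE becomes gravitational PE at the highest point: ½kx² = mgh
h = kx²/(2mg) = (480)(0.40)²/(2 × 1.9 × 9.8) = 2.062 m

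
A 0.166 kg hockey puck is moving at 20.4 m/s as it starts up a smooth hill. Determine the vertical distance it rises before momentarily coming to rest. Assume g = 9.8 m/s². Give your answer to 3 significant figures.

h = 21.2 m

By energy conservation, ½mv² = mgh
h = v²/(2g) = 20.4²/(2 × 9.8) = 21.23 m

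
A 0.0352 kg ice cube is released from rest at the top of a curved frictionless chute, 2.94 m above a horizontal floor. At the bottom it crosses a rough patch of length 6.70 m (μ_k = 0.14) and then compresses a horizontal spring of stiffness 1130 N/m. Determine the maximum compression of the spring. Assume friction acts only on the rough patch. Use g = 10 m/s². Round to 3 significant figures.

Initial energy: E₁ = mgh = (0.0352)(10)(2.94) = 1.0349 J
Friction removes W_f = μ_k mg d = (0.14)(0.0352)(10)(6.70) = 0.3302 J
Energy reaching the spring: E = 1.0349 − 0.3302 = 0.70470 J
At max compression ½kx² = E ⇒ x = √(2E/k) = √(2 × 0.70470/1130) = 0.03532 m

x = 0.0353 m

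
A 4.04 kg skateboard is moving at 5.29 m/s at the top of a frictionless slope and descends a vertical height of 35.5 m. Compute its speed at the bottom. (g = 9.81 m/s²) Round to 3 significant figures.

v = 26.9 m/s

Mechanical energy is conserved (no friction): ½mv₀² + mgh = ½mv²
v² = v₀² + 2gh = (5.29)² + 2(9.81)(35.5) = 724.49
v = √724.49 = 26.92 m/s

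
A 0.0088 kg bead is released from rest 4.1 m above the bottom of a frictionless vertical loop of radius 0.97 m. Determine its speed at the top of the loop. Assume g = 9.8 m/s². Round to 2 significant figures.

Energy conservation: mgh = ½mv_top² + mg(2r)
v_top² = 2g(h − 2r) = 2(9.8)(4.1 − 1.940) = 42.34
v_top = 6.507 m/s

v = 6.5 m/s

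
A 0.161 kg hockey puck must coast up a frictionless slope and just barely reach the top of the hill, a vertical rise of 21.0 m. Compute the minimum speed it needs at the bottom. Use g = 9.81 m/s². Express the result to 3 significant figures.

At the top it is momentarily at rest, so all KE converts to PE: ½mv² = mgh
v = √(2gh) = √(2 × 9.81 × 21.0) = 20.30 m/s

v = 20.3 m/s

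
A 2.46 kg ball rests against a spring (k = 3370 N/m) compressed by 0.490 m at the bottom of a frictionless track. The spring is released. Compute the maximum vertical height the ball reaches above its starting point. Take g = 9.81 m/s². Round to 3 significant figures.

At maximum height the ball is at rest, so ½kx² = mgh
h = kx²/(2mg) = (3370)(0.490)²/(2 × 2.46 × 9.81) = 16.76 m

h = 16.8 m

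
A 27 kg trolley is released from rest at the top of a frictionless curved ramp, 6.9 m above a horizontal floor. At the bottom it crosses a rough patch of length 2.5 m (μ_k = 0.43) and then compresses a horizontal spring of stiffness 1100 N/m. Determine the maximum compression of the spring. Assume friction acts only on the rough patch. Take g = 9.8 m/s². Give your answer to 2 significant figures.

x = 1.7 m

Initial energy: E₁ = mgh = (27)(9.8)(6.9) = 1825.7 J
Friction removes W_f = μ_k mg d = (0.43)(27)(9.8)(2.5) = 284.4 J
Energy reaching the spring: E = 1825.7 − 284.4 = 1541.3 J
At max compression ½kx² = E ⇒ x = √(2E/k) = √(2 × 1541.3/1100) = 1.674 m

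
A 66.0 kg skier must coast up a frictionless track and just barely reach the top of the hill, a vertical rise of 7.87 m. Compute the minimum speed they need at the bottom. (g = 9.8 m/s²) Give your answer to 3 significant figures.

v = 12.4 m/s

At the top they are momentarily at rest, so all KE converts to PE: ½mv² = mgh
v = √(2gh) = √(2 × 9.8 × 7.87) = 12.42 m/s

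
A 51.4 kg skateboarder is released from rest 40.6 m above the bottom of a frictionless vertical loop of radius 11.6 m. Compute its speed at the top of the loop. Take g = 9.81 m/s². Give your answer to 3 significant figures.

Energy conservation: mgh = ½mv_top² + mg(2r)
v_top² = 2g(h − 2r) = 2(9.81)(40.6 − 23.20) = 341.4
v_top = 18.48 m/s

v = 18.5 m/s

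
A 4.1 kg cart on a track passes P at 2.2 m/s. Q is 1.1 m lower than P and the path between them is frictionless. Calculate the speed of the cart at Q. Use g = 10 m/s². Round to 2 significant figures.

By conservation of mechanical energy, ½mv₀² + mgh = ½mv²
The mass cancels from both sides.
v² = v₀² + 2gh = (2.2)² + 2(10)(1.1) = 26.840
v = √26.840 = 5.181 m/s

v = 5.2 m/s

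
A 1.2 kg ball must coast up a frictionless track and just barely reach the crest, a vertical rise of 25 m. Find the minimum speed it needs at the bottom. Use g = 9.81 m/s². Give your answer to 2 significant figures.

At the top it is momentarily at rest, so all KE converts to PE: ½mv² = mgh
v = √(2gh) = √(2 × 9.81 × 25) = 22.15 m/s

v = 22 m/s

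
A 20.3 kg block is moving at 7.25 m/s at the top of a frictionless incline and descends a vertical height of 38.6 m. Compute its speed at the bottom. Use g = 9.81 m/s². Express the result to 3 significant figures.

v = 28.5 m/s

Equating total energy at the two states: ½mv₀² + mgh = ½mv²
v² = v₀² + 2gh = (7.25)² + 2(9.81)(38.6) = 809.89
v = √809.89 = 28.46 m/s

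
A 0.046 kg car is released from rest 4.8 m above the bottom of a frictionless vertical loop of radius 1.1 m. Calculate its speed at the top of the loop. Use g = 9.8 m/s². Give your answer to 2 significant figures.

v = 7.1 m/s

Energy conservation: mgh = ½mv_top² + mg(2r)
v_top² = 2g(h − 2r) = 2(9.8)(4.8 − 2.200) = 50.96
v_top = 7.139 m/s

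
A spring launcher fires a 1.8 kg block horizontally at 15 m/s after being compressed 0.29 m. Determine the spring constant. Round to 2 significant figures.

k = 4800 N/m

Spring PE at full compression equals KE at release: ½kx² = ½mv²
k = mv²/x² = (1.8)(15)²/(0.29)² = 4816 N/m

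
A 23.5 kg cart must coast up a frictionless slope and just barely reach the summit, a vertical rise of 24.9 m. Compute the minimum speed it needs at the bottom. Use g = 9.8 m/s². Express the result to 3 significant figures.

v = 22.1 m/s

At the top it is momentarily at rest, so all KE converts to PE: ½mv² = mgh
v = √(2gh) = √(2 × 9.8 × 24.9) = 22.09 m/s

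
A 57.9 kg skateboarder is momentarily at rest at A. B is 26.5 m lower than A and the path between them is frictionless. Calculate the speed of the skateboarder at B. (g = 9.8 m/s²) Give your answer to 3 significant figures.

v = 22.8 m/s

Equating total energy at the two states: mgh = ½mv²
v = √(2gh) = √(2 × 9.8 × 26.5) = √519.40 = 22.79 m/s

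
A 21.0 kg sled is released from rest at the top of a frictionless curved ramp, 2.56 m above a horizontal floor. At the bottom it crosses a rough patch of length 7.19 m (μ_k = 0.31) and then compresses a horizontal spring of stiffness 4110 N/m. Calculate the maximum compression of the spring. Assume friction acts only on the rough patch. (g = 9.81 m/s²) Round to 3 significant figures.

Initial energy: E₁ = mgh = (21.0)(9.81)(2.56) = 527.39 J
Friction removes W_f = μ_k mg d = (0.31)(21.0)(9.81)(7.19) = 459.2 J
Energy reaching the spring: E = 527.39 − 459.2 = 68.210 J
At max compression ½kx² = E ⇒ x = √(2E/k) = √(2 × 68.210/4110) = 0.1822 m

x = 0.182 m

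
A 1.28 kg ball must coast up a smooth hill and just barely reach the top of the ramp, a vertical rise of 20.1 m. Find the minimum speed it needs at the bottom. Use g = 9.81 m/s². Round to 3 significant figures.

At the top it is momentarily at rest, so all KE converts to PE: ½mv² = mgh
v = √(2gh) = √(2 × 9.81 × 20.1) = 19.86 m/s

v = 19.9 m/s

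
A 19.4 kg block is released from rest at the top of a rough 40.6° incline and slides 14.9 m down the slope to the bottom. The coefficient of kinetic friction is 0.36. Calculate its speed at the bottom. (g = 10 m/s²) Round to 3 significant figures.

Energy: mgh = ½mv² + W_f, with h = L sinθ and W_f = μ_k (mg cosθ) L
mgh = mgL sinθ = (19.4)(10)(14.9)sin40.6° = 1881.1 J
W_f = μ_k mg cosθ · L = (0.36)(19.4)(10)cos40.6°·14.9 = 790.1 J
½mv² = 1881.1 − 790.1 = 1091.0 J
v = √(2 × 1091.0/19.4) = 10.61 m/s

v = 10.6 m/s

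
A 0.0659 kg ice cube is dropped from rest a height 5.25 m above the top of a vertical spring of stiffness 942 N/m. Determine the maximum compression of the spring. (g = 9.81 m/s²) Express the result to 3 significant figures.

x = 0.0856 m

Measuring PE from the top of the relaxed spring, at max compression the cube has dropped H + x with zero KE, so:
mg(H + x) = ½kx²
½(942)x² − (0.0659)(9.81)x − (0.0659)(9.81)(5.25) = 0
471.0x² − 0.6465x − 3.394 = 0
x = [0.6465 + √(0.4179 + 6394.3)]/(2 × 471.0) = 0.08558 m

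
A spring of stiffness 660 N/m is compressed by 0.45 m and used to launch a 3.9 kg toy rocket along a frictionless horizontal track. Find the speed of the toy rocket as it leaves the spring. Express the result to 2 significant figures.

v = 5.9 m/s

Spring PE converts entirely to kinetic energy: ½kx² = ½mv²
v = x√(k/m) = 0.45 × √(660/3.9) = 5.854 m/s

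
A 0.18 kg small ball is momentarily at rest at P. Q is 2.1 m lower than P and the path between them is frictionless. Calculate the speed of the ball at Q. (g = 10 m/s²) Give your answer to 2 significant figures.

v = 6.5 m/s

Equating total energy at the two states: mgh = ½mv²
v = √(2gh) = √(2 × 10 × 2.1) = √42.000 = 6.481 m/s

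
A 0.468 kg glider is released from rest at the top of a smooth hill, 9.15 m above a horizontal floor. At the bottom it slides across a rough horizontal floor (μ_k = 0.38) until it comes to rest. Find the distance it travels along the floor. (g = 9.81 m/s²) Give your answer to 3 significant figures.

d = 24.1 m

Energy bookkeeping (friction removes W_f = μ_k N d):
At rest all PE has been dissipated by friction: mgh = μ_k m g d
d = h/μ_k = 9.15/0.38 = 24.08 m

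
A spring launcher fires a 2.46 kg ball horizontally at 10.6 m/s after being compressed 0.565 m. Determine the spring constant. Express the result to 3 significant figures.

k = 866 N/m

Energy stored in the spring equals the launch KE: ½kx² = ½mv²
k = mv²/x² = (2.46)(10.6)²/(0.565)² = 865.9 N/m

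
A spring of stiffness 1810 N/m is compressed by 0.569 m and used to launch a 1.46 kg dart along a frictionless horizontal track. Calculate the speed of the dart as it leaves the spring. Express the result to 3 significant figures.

v = 20.0 m/s

Conservation of energy: ½kx² = ½mv²
v = x√(k/m) = 0.569 × √(1810/1.46) = 20.03 m/s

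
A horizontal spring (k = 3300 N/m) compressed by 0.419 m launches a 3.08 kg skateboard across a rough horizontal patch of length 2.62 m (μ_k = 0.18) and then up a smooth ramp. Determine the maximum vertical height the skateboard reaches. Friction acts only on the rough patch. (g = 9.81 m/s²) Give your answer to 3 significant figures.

h = 9.12 m

Spring energy: E₀ = ½kx² = ½(3300)(0.419)² = 289.68 J
Friction: W_f = μ_k mg d = (0.18)(3.08)(9.81)(2.62) = 14.25 J
Energy at base of ramp: E = 289.68 − 14.25 = 275.43 J
At max height all remaining energy is PE: mgh = E ⇒ h = E/(mg) = 275.43/(3.08 × 9.81) = 9.116 m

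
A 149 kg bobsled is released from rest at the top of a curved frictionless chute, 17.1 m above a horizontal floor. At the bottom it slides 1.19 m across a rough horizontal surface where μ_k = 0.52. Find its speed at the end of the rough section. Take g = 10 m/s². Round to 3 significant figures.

v = 18.2 m/s

Energy bookkeeping (friction removes W_f = μ_k N d):
mgh = ½mv² + μ_k m g d
W_f = μ_k mg d = (0.52)(149)(10)(1.19) = 922.0 J
½mv² = mgh − W_f = 25479 − 922.0 = 24557 J
v = √(2 × 24557/149) = 18.16 m/s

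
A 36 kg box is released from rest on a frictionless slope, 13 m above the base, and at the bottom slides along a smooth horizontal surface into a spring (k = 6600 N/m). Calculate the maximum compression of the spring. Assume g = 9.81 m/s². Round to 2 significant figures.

x = 1.2 m

At max compression the box is momentarily at rest: mgh = ½kx²
x = √(2mgh/k) = √(2 × 36 × 9.81 × 13 / 6600) = 1.180 m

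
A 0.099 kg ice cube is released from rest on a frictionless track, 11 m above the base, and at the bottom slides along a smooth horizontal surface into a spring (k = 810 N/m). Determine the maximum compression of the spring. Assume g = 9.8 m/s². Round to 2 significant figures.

x = 0.16 m

Gravitational PE at the top equals spring PE at max compression: mgh = ½kx²
x = √(2mgh/k) = √(2 × 0.099 × 9.8 × 11 / 810) = 0.1623 m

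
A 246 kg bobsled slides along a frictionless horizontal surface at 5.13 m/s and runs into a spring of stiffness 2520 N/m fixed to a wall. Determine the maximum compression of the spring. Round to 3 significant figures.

x = 1.60 m

Conservation of energy between contact and max compression: ½mv² = ½kx²
x = v√(m/k) = 5.13 × √(246/2520) = 1.603 m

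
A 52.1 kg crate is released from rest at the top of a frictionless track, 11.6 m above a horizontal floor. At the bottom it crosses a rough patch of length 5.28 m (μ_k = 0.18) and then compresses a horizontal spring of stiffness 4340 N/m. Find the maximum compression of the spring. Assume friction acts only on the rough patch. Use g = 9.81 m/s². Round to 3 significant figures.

x = 1.58 m

Initial energy: E₁ = mgh = (52.1)(9.81)(11.6) = 5928.8 J
Friction removes W_f = μ_k mg d = (0.18)(52.1)(9.81)(5.28) = 485.8 J
Energy reaching the spring: E = 5928.8 − 485.8 = 5443.0 J
At max compression ½kx² = E ⇒ x = √(2E/k) = √(2 × 5443.0/4340) = 1.584 m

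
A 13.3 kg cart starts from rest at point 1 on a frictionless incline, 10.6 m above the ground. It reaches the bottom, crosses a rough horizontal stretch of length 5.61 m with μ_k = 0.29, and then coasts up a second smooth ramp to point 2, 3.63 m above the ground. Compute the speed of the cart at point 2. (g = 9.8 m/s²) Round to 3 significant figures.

v = 10.2 m/s

Energy at 1: mgh₁ = (13.3)(9.8)(10.6) = 1381.6 J
Friction loss: W_f = μ_k mg d = 212.1 J
At 2: ½mv² + mgh₂ = mgh₁ − W_f
½mv² = 1381.6 − 212.1 − 473.13 = 696.42 J
v = √(2 × 696.42/13.3) = 10.23 m/s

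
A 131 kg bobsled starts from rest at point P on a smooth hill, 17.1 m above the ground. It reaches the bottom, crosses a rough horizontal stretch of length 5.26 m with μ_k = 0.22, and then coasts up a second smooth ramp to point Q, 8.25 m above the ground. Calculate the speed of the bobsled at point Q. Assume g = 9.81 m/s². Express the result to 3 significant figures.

Energy at P: mgh₁ = (131)(9.81)(17.1) = 21975 J
Friction loss: W_f = μ_k mg d = 1487 J
At Q: ½mv² + mgh₂ = mgh₁ − W_f
½mv² = 21975 − 1487 − 10602 = 9886.1 J
v = √(2 × 9886.1/131) = 12.29 m/s

v = 12.3 m/s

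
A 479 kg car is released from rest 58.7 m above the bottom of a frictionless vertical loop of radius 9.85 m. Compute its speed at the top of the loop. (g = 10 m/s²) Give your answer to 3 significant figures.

Energy conservation: mgh = ½mv_top² + mg(2r)
v_top² = 2g(h − 2r) = 2(10)(58.7 − 19.70) = 780.0
v_top = 27.93 m/s

v = 27.9 m/s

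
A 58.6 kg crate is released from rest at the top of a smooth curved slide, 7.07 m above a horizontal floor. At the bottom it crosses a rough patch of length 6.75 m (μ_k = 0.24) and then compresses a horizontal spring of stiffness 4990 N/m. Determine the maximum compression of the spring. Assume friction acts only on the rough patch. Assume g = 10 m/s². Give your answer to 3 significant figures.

Initial energy: E₁ = mgh = (58.6)(10)(7.07) = 4143.0 J
Friction removes W_f = μ_k mg d = (0.24)(58.6)(10)(6.75) = 949.3 J
Energy reaching the spring: E = 4143.0 − 949.3 = 3193.7 J
At max compression ½kx² = E ⇒ x = √(2E/k) = √(2 × 3193.7/4990) = 1.131 m

x = 1.13 m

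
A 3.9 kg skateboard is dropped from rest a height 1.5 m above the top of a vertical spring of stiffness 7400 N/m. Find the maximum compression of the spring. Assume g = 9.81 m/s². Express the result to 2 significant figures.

Take the reference level at the top of the uncompressed spring. At max compression the skateboard has fallen H + x and is momentarily at rest:
mg(H + x) = ½kx²
½(7400)x² − (3.9)(9.81)x − (3.9)(9.81)(1.5) = 0
3700x² − 38.26x − 57.39 = 0
x = [38.26 + √(1464 + 849350)]/(2 × 3700) = 0.1298 m

x = 0.13 m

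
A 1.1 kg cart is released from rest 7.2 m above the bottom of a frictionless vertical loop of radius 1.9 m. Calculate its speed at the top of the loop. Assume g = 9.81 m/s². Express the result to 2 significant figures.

v = 8.2 m/s

Energy conservation: mgh = ½mv_top² + mg(2r)
v_top² = 2g(h − 2r) = 2(9.81)(7.2 − 3.800) = 66.71
v_top = 8.167 m/s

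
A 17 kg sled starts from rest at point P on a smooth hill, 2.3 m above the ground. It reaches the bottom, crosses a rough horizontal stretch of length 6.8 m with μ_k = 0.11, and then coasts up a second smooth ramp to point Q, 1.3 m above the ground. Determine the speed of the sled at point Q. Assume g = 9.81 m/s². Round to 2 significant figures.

v = 2.2 m/s

Energy at P: mgh₁ = (17)(9.81)(2.3) = 383.57 J
Friction loss: W_f = μ_k mg d = 124.7 J
At Q: ½mv² + mgh₂ = mgh₁ − W_f
½mv² = 383.57 − 124.7 − 216.80 = 42.026 J
v = √(2 × 42.026/17) = 2.224 m/s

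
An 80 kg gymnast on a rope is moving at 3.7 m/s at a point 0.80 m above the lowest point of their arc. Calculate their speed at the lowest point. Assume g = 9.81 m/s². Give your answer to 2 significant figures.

Equating total energy at the two states: ½mv₀² + mgh = ½mv²
v² = v₀² + 2gh = (3.7)² + 2(9.81)(0.80) = 29.386
v = √29.386 = 5.421 m/s

v = 5.4 m/s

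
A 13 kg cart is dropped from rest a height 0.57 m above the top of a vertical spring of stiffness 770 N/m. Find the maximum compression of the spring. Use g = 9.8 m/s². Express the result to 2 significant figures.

Take the reference level at the top of the uncompressed spring. At max compression the cart has fallen H + x and is momentarily at rest:
mg(H + x) = ½kx²
½(770)x² − (13)(9.8)x − (13)(9.8)(0.57) = 0
385.0x² − 127.4x − 72.62 = 0
x = [127.4 + √(16231 + 111832)]/(2 × 385.0) = 0.6302 m

x = 0.63 m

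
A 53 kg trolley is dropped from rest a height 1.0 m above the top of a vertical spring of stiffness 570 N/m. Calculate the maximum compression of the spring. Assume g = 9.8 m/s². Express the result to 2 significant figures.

Let x be the compression. The total drop is H + x, and the trolley is instantaneously at rest at max compression, so energy conservation gives:
mg(H + x) = ½kx²
½(570)x² − (53)(9.8)x − (53)(9.8)(1.0) = 0
285.0x² − 519.4x − 519.4 = 0
x = [519.4 + √(269776 + 592116)]/(2 × 285.0) = 2.540 m

x = 2.5 m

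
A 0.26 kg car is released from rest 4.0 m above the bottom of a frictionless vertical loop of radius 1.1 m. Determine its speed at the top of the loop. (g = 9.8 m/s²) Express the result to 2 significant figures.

v = 5.9 m/s

Energy conservation: mgh = ½mv_top² + mg(2r)
v_top² = 2g(h − 2r) = 2(9.8)(4.0 − 2.200) = 35.28
v_top = 5.940 m/s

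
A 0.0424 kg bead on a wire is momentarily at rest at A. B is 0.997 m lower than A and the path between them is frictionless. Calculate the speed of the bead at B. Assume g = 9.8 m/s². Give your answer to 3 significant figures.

v = 4.42 m/s

Equating total energy at the two states: mgh = ½mv²
v = √(2gh) = √(2 × 9.8 × 0.997) = √19.541 = 4.421 m/s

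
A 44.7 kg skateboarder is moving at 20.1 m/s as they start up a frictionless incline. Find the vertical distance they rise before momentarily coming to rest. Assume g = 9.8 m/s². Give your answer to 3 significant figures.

By energy conservation, ½mv² = mgh
h = v²/(2g) = 20.1²/(2 × 9.8) = 20.61 m

h = 20.6 m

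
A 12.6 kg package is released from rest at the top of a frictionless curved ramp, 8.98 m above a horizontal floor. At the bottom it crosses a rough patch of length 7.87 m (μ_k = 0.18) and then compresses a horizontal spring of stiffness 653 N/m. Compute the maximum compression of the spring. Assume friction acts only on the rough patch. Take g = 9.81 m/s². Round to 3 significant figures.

x = 1.69 m

Initial energy: E₁ = mgh = (12.6)(9.81)(8.98) = 1110.0 J
Friction removes W_f = μ_k mg d = (0.18)(12.6)(9.81)(7.87) = 175.1 J
Energy reaching the spring: E = 1110.0 − 175.1 = 934.88 J
At max compression ½kx² = E ⇒ x = √(2E/k) = √(2 × 934.88/653) = 1.692 m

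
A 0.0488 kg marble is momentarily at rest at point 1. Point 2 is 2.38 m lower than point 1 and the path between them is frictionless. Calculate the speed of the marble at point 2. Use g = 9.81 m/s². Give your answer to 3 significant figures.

v = 6.83 m/s

By conservation of mechanical energy, mgh = ½mv²
v = √(2gh) = √(2 × 9.81 × 2.38) = √46.696 = 6.833 m/s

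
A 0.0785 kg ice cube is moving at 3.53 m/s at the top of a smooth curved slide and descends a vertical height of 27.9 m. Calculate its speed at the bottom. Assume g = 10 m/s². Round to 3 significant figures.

v = 23.9 m/s

By conservation of mechanical energy, ½mv₀² + mgh = ½mv²
v² = v₀² + 2gh = (3.53)² + 2(10)(27.9) = 570.46
v = √570.46 = 23.88 m/s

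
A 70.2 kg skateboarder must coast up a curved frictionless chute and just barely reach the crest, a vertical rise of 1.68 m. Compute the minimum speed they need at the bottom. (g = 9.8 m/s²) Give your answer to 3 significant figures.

At the top they are momentarily at rest, so all KE converts to PE: ½mv² = mgh
v = √(2gh) = √(2 × 9.8 × 1.68) = 5.738 m/s

v = 5.74 m/s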